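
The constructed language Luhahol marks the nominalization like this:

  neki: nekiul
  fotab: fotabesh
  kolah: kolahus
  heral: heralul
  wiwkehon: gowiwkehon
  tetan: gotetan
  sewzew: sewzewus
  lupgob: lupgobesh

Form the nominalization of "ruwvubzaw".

lupgob and wiwkehon both have last vowel 'o' yet inflect differently (lupgobesh, gowiwkehon), so the last vowel is not what conditions the rule; the final letter is.
"ruwvubzaw" ends in -w. The one such stem in the data (sewzew → sewzewus) adds -us, so the same rule applies.
The other patterns: stems ending in -b add -esh; stems ending in -n add the prefix go-; stems ending in -i or -l add -ul.
So ruwvubzaw → ruwvubzawus.

ruwvubzawus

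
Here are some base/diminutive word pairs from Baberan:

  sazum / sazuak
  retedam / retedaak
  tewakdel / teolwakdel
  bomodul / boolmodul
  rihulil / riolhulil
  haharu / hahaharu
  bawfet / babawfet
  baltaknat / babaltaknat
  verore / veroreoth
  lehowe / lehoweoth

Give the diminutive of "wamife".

wamifeoth

"wamife" ends in -e. The stems ending in -e (verore → veroreoth, lehowe → lehoweoth) add -oth.
So wamife → wamifeoth.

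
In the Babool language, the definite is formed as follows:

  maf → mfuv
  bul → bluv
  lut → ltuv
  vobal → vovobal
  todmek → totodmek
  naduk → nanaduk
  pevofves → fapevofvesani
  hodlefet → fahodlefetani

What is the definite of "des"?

bul and vobal both end in -l yet inflect differently (bluv, vovobal), so the final letter is not what conditions the rule; the number of vowels is.
"des" has 1 vowel. The stems with 1 vowel (maf → mfuv, bul → bluv, lut → ltuv) delete the last vowel and add -uv.
So des → dsuv.

dsuv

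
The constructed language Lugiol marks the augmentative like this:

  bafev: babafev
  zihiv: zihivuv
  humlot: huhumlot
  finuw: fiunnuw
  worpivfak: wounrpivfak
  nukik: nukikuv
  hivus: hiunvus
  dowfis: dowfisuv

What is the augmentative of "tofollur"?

"tofollur" has last vowel 'u'. The stems whose last vowel is 'u' (finuw → fiunnuw, hivus → hiunvus) insert -un- after the first vowel.
The other patterns: stems whose last vowel is 'i' add -uv; stems whose last vowel is 'e' or 'o' repeat the first consonant+vowel as a prefix.
So tofollur → tounfollur.

tounfollur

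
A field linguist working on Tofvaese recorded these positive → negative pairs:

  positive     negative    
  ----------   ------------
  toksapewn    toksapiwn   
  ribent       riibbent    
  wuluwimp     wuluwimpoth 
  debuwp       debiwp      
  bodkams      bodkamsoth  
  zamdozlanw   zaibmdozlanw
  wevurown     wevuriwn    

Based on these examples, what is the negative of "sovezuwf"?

soveziwf

wuluwimp and debuwp both end in -p yet inflect differently (wuluwimpoth, debiwp), so the final letter is not what conditions the rule; the second-to-last letter is.
"sovezuwf" has second-to-last letter 'w'. The stems whose second-to-last letter is 'w' (toksapewn → toksapiwn, debuwp → debiwp, wevurown → wevuriwn) change the last vowel to 'i'.
So sovezuwf → soveziwf.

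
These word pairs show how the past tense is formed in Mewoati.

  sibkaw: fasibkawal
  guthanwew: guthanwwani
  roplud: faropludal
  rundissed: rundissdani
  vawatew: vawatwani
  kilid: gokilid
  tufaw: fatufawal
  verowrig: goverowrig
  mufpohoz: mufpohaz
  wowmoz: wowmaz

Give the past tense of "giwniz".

kilid and rundissed both end in -d yet inflect differently (gokilid, rundissdani), so the final letter is not what conditions the rule; the last vowel is.
"giwniz" has last vowel 'i'. The stems whose last vowel is 'i' (kilid → gokilid, verowrig → goverowrig) add the prefix go-.
The other patterns: stems whose last vowel is 'e' delete the last vowel and add -ani; stems whose last vowel is 'o' change the last vowel to 'a'; stems whose last vowel is 'a' or 'u' add fa- … -al around the stem.
So giwniz → gogiwniz.

gogiwniz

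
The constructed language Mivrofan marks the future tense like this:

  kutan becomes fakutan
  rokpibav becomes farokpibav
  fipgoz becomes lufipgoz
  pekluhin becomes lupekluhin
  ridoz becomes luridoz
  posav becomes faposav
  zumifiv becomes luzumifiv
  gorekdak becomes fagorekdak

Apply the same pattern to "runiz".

"runiz" has last vowel 'i'. The stems whose last vowel is 'i' (pekluhin → lupekluhin, zumifiv → luzumifiv) add the prefix lu-.
The other pattern: stems whose last vowel is 'a' add the prefix fa-.
So runiz → luruniz.

luruniz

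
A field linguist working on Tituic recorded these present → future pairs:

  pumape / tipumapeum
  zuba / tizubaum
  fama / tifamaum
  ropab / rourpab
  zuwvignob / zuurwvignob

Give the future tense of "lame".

tilameum

ropab and zuba both have last vowel 'a' yet inflect differently (rourpab, tizubaum), so the last vowel is not what conditions the rule; whether the stem ends in a vowel or a consonant is.
"lame" ends in a vowel. The stems ending in a vowel (zuba → tizubaum, pumape → tipumapeum, fama → tifamaum) add ti- … -um around the stem.
So lame → tilameum.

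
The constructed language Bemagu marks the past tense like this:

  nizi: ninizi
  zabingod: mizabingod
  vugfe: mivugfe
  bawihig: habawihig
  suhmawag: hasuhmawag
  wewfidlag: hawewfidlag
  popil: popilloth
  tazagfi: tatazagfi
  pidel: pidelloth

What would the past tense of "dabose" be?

tazagfi and bawihig both have last vowel 'i' yet inflect differently (tatazagfi, habawihig), so the last vowel is not what conditions the rule; the final letter is.
"dabose" ends in -e. The one such stem in the data (vugfe → mivugfe) adds the prefix mi-, so the same rule applies.
The other patterns: stems ending in -i repeat the first consonant+vowel as a prefix; stems ending in -g add the prefix ha-; stems ending in -l double the final consonant and add -oth.
So dabose → midabose.

midabose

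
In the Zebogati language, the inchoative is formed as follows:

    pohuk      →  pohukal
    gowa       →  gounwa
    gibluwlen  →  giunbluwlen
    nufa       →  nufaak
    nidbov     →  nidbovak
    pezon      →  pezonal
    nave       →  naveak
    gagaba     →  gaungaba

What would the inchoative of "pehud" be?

pehudal

nufa and gagaba both end in -a yet inflect differently (nufaak, gaungaba), so the final letter is not what conditions the rule; the first letter is.
"pehud" begins with p-. The stems beginning with p- (pohuk → pohukal, pezon → pezonal) add -al.
The other patterns: stems beginning with n- add -ak; stems beginning with g- insert -un- after the first vowel.
So pehud → pehudal.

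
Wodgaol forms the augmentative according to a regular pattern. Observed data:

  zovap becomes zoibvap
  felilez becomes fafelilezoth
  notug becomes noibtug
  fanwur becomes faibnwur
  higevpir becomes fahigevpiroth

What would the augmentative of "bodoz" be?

fanwur and higevpir both end in -r yet inflect differently (faibnwur, fahigevpiroth), so the final letter is not what conditions the rule; the number of vowels is.
"bodoz" has 2 vowels. The stems with 2 vowels (notug → noibtug, fanwur → faibnwur, zovap → zoibvap) insert -ib- after the first vowel.
The other pattern: stems with 3 vowels add fa- … -oth around the stem.
So bodoz → boibdoz.

boibdoz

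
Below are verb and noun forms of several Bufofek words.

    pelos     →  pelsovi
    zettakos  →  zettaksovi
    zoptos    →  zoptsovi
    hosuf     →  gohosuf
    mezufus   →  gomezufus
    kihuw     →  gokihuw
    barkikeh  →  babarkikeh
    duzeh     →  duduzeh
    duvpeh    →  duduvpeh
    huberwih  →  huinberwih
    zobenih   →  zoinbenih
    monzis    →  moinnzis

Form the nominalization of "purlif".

"purlif" has last vowel 'i'. The stems whose last vowel is 'i' (huberwih → huinberwih, zobenih → zoinbenih, monzis → moinnzis) insert -in- after the first vowel.
The other patterns: stems whose last vowel is 'o' delete the last vowel and add -ovi; stems whose last vowel is 'u' add the prefix go-; stems whose last vowel is 'e' repeat the first consonant+vowel as a prefix.
So purlif → puinrlif.

puinrlif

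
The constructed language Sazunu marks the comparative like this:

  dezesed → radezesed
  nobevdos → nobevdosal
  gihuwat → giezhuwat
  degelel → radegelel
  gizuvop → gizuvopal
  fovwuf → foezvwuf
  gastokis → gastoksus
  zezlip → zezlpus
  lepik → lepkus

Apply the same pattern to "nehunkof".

nehunkofal

gizuvop and zezlip both end in -p yet inflect differently (gizuvopal, zezlpus), so the final letter is not what conditions the rule; the last vowel is.
"nehunkof" has last vowel 'o'. The stems whose last vowel is 'o' (gizuvop → gizuvopal, nobevdos → nobevdosal) add -al.
The other patterns: stems whose last vowel is 'e' add the prefix ra-; stems whose last vowel is 'i' delete the last vowel and add -us; stems whose last vowel is 'a' or 'u' insert -ez- after the first vowel.
So nehunkof → nehunkofal.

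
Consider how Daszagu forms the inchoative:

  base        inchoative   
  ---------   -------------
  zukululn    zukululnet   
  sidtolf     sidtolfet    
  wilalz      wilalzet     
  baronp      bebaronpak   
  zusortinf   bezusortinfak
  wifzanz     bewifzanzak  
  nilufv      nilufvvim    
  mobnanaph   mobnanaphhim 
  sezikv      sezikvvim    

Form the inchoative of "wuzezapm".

wuzezapmmim

"wuzezapm" has second-to-last letter 'p'. The one such stem in the data (mobnanaph → mobnanaphhim) doubles the final consonant and adds -im (as do nilufv, sezikv), so the same rule applies.
The other patterns: stems whose second-to-last letter is 'l' add -et; stems whose second-to-last letter is 'n' add be- … -ak around the stem.
So wuzezapm → wuzezapmmim.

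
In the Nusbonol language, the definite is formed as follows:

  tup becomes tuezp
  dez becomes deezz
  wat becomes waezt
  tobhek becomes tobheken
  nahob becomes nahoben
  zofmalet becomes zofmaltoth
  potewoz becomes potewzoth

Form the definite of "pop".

poezp

"pop" has 1 vowel. The stems with 1 vowel (tup → tuezp, dez → deezz, wat → waezt) insert -ez- after the first vowel.
So pop → poezp.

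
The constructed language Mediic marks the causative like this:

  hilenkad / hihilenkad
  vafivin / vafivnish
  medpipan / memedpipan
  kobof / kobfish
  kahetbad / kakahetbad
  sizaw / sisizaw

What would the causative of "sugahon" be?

sugahnish

medpipan and vafivin both end in -n yet inflect differently (memedpipan, vafivnish), so the final letter is not what conditions the rule; the last vowel is.
"sugahon" has last vowel 'o'. The one such stem in the data (kobof → kobfish) deletes the last vowel and adds -ish (as does vafivin), so the same rule applies.
So sugahon → sugahnish.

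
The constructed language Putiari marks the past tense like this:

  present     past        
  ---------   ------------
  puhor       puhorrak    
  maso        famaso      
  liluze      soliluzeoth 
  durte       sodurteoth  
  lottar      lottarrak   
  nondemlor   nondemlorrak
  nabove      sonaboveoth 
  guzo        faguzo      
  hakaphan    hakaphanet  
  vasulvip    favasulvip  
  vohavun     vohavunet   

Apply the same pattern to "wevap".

lottar and hakaphan both have last vowel 'a' yet inflect differently (lottarrak, hakaphanet), so the last vowel is not what conditions the rule; the final letter is.
"wevap" ends in -p. The one such stem in the data (vasulvip → favasulvip) adds the prefix fa-, so the same rule applies.
The other patterns: stems ending in -e add so- … -oth around the stem; stems ending in -r double the final consonant and add -ak; stems ending in -n add -et.
So wevap → fawevap.

fawevap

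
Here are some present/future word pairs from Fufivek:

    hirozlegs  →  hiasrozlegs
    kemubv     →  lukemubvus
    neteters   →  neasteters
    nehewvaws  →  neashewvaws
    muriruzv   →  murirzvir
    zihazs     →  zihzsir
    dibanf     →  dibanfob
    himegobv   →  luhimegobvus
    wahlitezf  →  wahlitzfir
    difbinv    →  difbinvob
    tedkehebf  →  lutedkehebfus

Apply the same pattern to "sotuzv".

sotzvir

himegobv and difbinv both end in -v yet inflect differently (luhimegobvus, difbinvob), so the final letter is not what conditions the rule; the second-to-last letter is.
"sotuzv" has second-to-last letter 'z'. The stems whose second-to-last letter is 'z' (wahlitezf → wahlitzfir, zihazs → zihzsir, muriruzv → murirzvir) delete the last vowel and add -ir.
So sotuzv → sotzvir.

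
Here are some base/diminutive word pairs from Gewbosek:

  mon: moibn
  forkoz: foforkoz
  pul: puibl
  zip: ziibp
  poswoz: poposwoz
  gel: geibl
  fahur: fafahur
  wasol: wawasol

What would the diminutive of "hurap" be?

huhurap

"hurap" has 2 vowels. The stems with 2 vowels (fahur → fafahur, poswoz → poposwoz, wasol → wawasol) repeat the first consonant+vowel as a prefix.
So hurap → huhurap.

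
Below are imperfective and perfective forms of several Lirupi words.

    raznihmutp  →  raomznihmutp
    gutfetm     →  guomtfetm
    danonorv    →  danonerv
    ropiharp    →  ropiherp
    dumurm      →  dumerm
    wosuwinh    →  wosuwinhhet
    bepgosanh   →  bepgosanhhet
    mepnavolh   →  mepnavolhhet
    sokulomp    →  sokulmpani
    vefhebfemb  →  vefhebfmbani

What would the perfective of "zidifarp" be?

raznihmutp and ropiharp both end in -p yet inflect differently (raomznihmutp, ropiherp), so the final letter is not what conditions the rule; the second-to-last letter is.
"zidifarp" has second-to-last letter 'r'. The stems whose second-to-last letter is 'r' (danonorv → danonerv, ropiharp → ropiherp, dumurm → dumerm) change the last vowel to 'e'.
So zidifarp → zidiferp.

zidiferp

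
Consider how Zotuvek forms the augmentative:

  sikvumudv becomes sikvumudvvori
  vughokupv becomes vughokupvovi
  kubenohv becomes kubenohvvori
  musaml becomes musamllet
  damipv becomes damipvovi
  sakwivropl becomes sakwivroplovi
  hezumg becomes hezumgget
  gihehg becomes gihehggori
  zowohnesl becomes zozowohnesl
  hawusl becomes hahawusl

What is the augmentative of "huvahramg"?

huvahramgget

"huvahramg" has second-to-last letter 'm'. The stems whose second-to-last letter is 'm' (musaml → musamllet, hezumg → hezumgget) double the final consonant and add -et.
The other patterns: stems whose second-to-last letter is 'p' add -ovi; stems whose second-to-last letter is 's' repeat the first consonant+vowel as a prefix; stems whose second-to-last letter is 'd' or 'h' double the final consonant and add -ori.
So huvahramg → huvahramgget.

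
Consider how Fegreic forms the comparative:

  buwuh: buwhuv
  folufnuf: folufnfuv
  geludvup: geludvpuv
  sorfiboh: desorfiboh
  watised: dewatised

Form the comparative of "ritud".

buwuh and sorfiboh both end in -h yet inflect differently (buwhuv, desorfiboh), so the final letter is not what conditions the rule; the last vowel is.
"ritud" has last vowel 'u'. The stems whose last vowel is 'u' (buwuh → buwhuv, folufnuf → folufnfuv, geludvup → geludvpuv) delete the last vowel and add -uv.
So ritud → ritduv.

ritduv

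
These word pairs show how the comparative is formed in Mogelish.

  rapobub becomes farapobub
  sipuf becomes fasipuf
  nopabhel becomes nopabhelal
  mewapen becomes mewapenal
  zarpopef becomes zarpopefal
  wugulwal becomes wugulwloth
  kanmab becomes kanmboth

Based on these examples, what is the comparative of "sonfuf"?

fasonfuf

sipuf and zarpopef both end in -f yet inflect differently (fasipuf, zarpopefal), so the final letter is not what conditions the rule; the last vowel is.
"sonfuf" has last vowel 'u'. The stems whose last vowel is 'u' (rapobub → farapobub, sipuf → fasipuf) add the prefix fa-.
The other patterns: stems whose last vowel is 'e' add -al; stems whose last vowel is 'a' delete the last vowel and add -oth.
So sonfuf → fasonfuf.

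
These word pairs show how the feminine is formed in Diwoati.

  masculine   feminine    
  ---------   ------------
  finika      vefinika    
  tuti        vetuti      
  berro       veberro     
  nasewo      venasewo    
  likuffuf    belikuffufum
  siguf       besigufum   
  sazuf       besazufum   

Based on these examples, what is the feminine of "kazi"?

finika and likuffuf both have 3 vowels yet inflect differently (vefinika, belikuffufum), so the number of vowels is not what conditions the rule; whether the stem ends in a vowel or a consonant is.
"kazi" ends in a vowel. The stems ending in a vowel (finika → vefinika, tuti → vetuti, berro → veberro) add the prefix ve-.
The other pattern: stems ending in a consonant add be- … -um around the stem.
So kazi → vekazi.

vekazi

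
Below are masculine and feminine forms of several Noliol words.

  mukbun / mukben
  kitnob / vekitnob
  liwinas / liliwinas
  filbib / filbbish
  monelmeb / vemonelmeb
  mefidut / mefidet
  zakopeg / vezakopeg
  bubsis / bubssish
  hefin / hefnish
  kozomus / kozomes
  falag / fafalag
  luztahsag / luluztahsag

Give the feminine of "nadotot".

mukbun and hefin both end in -n yet inflect differently (mukben, hefnish), so the final letter is not what conditions the rule; the last vowel is.
"nadotot" has last vowel 'o'. The one such stem in the data (kitnob → vekitnob) adds the prefix ve-, so the same rule applies.
So nadotot → venadotot.

venadotot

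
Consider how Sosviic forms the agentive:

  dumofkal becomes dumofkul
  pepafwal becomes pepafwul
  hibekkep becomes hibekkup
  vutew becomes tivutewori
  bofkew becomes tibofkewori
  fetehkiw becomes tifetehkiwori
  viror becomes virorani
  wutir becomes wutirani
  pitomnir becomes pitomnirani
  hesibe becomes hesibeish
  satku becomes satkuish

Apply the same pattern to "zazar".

hibekkep and vutew both have last vowel 'e' yet inflect differently (hibekkup, tivutewori), so the last vowel is not what conditions the rule; the final letter is.
"zazar" ends in -r. The stems ending in -r (viror → virorani, wutir → wutirani, pitomnir → pitomnirani) add -ani.
The other patterns: stems ending in -l or -p change the last vowel to 'u'; stems ending in -w add ti- … -ori around the stem; stems ending in -e or -u add -ish.
So zazar → zazarani.

zazarani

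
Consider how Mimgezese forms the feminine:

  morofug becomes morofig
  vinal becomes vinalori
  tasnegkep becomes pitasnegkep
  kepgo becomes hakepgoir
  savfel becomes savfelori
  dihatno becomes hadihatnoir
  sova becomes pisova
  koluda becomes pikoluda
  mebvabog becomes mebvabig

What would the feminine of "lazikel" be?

lazikelori

"lazikel" ends in -l. The stems ending in -l (vinal → vinalori, savfel → savfelori) add -ori.
So lazikel → lazikelori.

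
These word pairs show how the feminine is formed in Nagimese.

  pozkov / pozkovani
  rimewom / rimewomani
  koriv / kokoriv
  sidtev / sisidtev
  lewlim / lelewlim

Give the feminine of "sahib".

pozkov and koriv both end in -v yet inflect differently (pozkovani, kokoriv), so the final letter is not what conditions the rule; the last vowel is.
"sahib" has last vowel 'i'. The stems whose last vowel is 'i' (koriv → kokoriv, lewlim → lelewlim) repeat the first consonant+vowel as a prefix.
The other pattern: stems whose last vowel is 'o' add -ani.
So sahib → sasahib.

sasahib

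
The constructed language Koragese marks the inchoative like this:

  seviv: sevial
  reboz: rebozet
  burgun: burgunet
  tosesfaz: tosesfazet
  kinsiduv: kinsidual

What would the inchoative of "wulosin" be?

"wulosin" ends in -n. The one such stem in the data (burgun → burgunet) adds -et, so the same rule applies.
So wulosin → wulosinet.

wulosinet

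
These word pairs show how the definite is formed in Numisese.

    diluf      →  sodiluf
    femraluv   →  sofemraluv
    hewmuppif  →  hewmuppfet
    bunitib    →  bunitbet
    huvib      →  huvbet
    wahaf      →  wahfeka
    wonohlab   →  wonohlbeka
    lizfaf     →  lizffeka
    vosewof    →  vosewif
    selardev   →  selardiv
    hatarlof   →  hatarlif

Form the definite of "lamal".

lamleka

diluf and hewmuppif both end in -f yet inflect differently (sodiluf, hewmuppfet), so the final letter is not what conditions the rule; the last vowel is.
"lamal" has last vowel 'a'. The stems whose last vowel is 'a' (wahaf → wahfeka, wonohlab → wonohlbeka, lizfaf → lizffeka) delete the last vowel and add -eka.
The other patterns: stems whose last vowel is 'u' add the prefix so-; stems whose last vowel is 'i' delete the last vowel and add -et; stems whose last vowel is 'e' or 'o' change the last vowel to 'i'.
So lamal → lamleka.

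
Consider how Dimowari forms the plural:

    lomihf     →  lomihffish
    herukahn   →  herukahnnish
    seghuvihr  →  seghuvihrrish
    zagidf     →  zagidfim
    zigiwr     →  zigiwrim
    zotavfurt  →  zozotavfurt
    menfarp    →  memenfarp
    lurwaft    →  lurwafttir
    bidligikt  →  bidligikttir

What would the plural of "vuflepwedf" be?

"vuflepwedf" has second-to-last letter 'd'. The one such stem in the data (zagidf → zagidfim) adds -im, so the same rule applies.
The other patterns: stems whose second-to-last letter is 'h' double the final consonant and add -ish; stems whose second-to-last letter is 'r' repeat the first consonant+vowel as a prefix; stems whose second-to-last letter is 'f' or 'k' double the final consonant and add -ir.
So vuflepwedf → vuflepwedfim.

vuflepwedfim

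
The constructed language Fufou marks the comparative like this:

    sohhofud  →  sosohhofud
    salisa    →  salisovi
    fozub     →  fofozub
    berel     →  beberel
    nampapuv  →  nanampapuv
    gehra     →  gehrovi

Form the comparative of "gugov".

gugugov

salisa and sohhofud both begin with s- yet inflect differently (salisovi, sosohhofud), so the first letter is not what conditions the rule; whether the stem ends in a vowel or a consonant is.
"gugov" ends in a consonant. The stems ending in a consonant (fozub → fofozub, sohhofud → sosohhofud, berel → beberel) repeat the first consonant+vowel as a prefix.
The other pattern: stems ending in a vowel drop the final letter and add -ovi.
So gugov → gugugov.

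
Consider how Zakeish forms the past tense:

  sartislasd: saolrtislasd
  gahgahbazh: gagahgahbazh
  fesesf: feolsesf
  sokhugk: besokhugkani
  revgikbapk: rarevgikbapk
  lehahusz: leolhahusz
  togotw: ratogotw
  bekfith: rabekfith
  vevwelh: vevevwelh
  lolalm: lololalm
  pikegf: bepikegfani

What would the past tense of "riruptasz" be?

fesesf and pikegf both end in -f yet inflect differently (feolsesf, bepikegfani), so the final letter is not what conditions the rule; the second-to-last letter is.
"riruptasz" has second-to-last letter 's'. The stems whose second-to-last letter is 's' (lehahusz → leolhahusz, fesesf → feolsesf, sartislasd → saolrtislasd) insert -ol- after the first vowel.
The other patterns: stems whose second-to-last letter is 'g' add be- … -ani around the stem; stems whose second-to-last letter is 'p' or 't' add the prefix ra-; stems whose second-to-last letter is 'l' or 'z' repeat the first consonant+vowel as a prefix.
So riruptasz → riolruptasz.

riolruptasz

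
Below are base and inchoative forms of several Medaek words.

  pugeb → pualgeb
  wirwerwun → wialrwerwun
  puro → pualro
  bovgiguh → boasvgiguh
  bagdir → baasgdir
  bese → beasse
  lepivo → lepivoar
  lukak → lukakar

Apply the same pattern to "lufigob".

lufigobar

puro and lepivo both end in -o yet inflect differently (pualro, lepivoar), so the final letter is not what conditions the rule; the first letter is.
"lufigob" begins with l-. The stems beginning with l- (lepivo → lepivoar, lukak → lukakar) add -ar.
So lufigob → lufigobar.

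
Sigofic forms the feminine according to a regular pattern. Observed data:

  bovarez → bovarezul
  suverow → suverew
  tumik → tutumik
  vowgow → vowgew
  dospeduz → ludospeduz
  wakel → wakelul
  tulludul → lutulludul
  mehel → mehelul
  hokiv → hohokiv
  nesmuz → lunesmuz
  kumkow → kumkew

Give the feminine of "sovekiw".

sosovekiw

bovarez and dospeduz both end in -z yet inflect differently (bovarezul, ludospeduz), so the final letter is not what conditions the rule; the last vowel is.
"sovekiw" has last vowel 'i'. The stems whose last vowel is 'i' (tumik → tutumik, hokiv → hohokiv) repeat the first consonant+vowel as a prefix.
So sovekiw → sosovekiw.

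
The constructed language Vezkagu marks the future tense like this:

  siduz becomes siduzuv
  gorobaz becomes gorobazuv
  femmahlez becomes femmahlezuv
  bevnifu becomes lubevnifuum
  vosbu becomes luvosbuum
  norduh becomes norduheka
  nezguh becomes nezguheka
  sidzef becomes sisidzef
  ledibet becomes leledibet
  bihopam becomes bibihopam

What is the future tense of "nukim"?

siduz and bevnifu both have last vowel 'u' yet inflect differently (siduzuv, lubevnifuum), so the last vowel is not what conditions the rule; the final letter is.
"nukim" ends in -m. The one such stem in the data (bihopam → bibihopam) repeats the first consonant+vowel as a prefix (as do sidzef, ledibet), so the same rule applies.
The other patterns: stems ending in -z add -uv; stems ending in -u add lu- … -um around the stem; stems ending in -h add -eka.
So nukim → nunukim.

nunukim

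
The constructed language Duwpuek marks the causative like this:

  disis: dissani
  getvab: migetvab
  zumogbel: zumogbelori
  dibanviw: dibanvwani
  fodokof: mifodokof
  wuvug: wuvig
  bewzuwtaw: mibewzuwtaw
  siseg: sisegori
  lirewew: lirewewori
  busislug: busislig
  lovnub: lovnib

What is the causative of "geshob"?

dibanviw and lirewew both end in -w yet inflect differently (dibanvwani, lirewewori), so the final letter is not what conditions the rule; the last vowel is.
"geshob" has last vowel 'o'. The one such stem in the data (fodokof → mifodokof) adds the prefix mi-, so the same rule applies.
So geshob → migeshob.

migeshob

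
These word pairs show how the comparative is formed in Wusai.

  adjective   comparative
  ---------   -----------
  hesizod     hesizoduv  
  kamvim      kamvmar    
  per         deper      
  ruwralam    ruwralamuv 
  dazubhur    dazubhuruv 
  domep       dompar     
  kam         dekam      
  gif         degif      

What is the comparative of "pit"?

depit

kam and kamvim both end in -m yet inflect differently (dekam, kamvmar), so the final letter is not what conditions the rule; the number of vowels is.
"pit" has 1 vowel. The stems with 1 vowel (gif → degif, per → deper, kam → dekam) add the prefix de-.
So pit → depit.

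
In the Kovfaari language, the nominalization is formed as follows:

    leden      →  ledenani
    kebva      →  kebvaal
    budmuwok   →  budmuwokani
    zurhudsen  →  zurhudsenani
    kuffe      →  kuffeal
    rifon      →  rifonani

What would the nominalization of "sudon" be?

"sudon" ends in a consonant. The stems ending in a consonant (budmuwok → budmuwokani, rifon → rifonani, zurhudsen → zurhudsenani) add -ani.
The other pattern: stems ending in a vowel add -al.
So sudon → sudonani.

sudonani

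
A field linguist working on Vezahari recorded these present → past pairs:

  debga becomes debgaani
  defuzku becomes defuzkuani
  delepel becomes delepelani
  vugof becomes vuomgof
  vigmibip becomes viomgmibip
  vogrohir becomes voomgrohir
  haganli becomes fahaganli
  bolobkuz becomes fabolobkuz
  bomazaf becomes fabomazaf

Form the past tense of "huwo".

fahuwo

vugof and bomazaf both end in -f yet inflect differently (vuomgof, fabomazaf), so the final letter is not what conditions the rule; the first letter is.
"huwo" begins with h-. The one such stem in the data (haganli → fahaganli) adds the prefix fa-, so the same rule applies.
The other patterns: stems beginning with d- add -ani; stems beginning with v- insert -om- after the first vowel.
So huwo → fahuwo.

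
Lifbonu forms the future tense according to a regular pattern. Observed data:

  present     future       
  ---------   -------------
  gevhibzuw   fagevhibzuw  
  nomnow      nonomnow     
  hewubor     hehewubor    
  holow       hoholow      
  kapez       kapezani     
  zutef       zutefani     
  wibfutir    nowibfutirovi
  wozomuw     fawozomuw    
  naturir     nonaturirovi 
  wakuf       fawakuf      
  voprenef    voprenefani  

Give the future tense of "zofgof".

zozofgof

hewubor and naturir both end in -r yet inflect differently (hehewubor, nonaturirovi), so the final letter is not what conditions the rule; the last vowel is.
"zofgof" has last vowel 'o'. The stems whose last vowel is 'o' (nomnow → nonomnow, hewubor → hehewubor, holow → hoholow) repeat the first consonant+vowel as a prefix.
The other patterns: stems whose last vowel is 'e' add -ani; stems whose last vowel is 'i' add no- … -ovi around the stem; stems whose last vowel is 'u' add the prefix fa-.
So zofgof → zozofgof.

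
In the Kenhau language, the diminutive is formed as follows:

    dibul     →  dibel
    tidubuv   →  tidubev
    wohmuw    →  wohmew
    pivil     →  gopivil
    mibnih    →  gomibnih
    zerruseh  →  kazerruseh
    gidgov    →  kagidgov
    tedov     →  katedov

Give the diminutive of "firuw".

firew

dibul and pivil both end in -l yet inflect differently (dibel, gopivil), so the final letter is not what conditions the rule; the last vowel is.
"firuw" has last vowel 'u'. The stems whose last vowel is 'u' (dibul → dibel, tidubuv → tidubev, wohmuw → wohmew) change the last vowel to 'e'.
The other patterns: stems whose last vowel is 'i' add the prefix go-; stems whose last vowel is 'e' or 'o' add the prefix ka-.
So firuw → firew.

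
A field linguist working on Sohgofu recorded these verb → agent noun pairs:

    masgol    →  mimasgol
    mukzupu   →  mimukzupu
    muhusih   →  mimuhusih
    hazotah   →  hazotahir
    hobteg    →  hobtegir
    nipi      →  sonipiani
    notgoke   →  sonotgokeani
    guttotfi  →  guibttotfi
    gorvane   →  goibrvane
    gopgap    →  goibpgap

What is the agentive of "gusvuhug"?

"gusvuhug" begins with g-. The stems beginning with g- (guttotfi → guibttotfi, gorvane → goibrvane, gopgap → goibpgap) insert -ib- after the first vowel.
The other patterns: stems beginning with m- add the prefix mi-; stems beginning with h- add -ir; stems beginning with n- add so- … -ani around the stem.
So gusvuhug → guibsvuhug.

guibsvuhug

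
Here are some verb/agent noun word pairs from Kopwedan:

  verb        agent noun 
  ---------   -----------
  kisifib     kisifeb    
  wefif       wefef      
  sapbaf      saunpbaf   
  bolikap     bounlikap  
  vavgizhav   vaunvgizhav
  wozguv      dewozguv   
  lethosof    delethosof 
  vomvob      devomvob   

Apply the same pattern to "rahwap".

wefif and sapbaf both end in -f yet inflect differently (wefef, saunpbaf), so the final letter is not what conditions the rule; the last vowel is.
"rahwap" has last vowel 'a'. The stems whose last vowel is 'a' (sapbaf → saunpbaf, bolikap → bounlikap, vavgizhav → vaunvgizhav) insert -un- after the first vowel.
So rahwap → raunhwap.

raunhwap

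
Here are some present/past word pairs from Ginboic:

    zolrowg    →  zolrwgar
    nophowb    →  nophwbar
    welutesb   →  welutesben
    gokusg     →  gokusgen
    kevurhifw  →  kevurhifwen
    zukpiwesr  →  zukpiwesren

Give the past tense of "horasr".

horasren

"horasr" has second-to-last letter 's'. The stems whose second-to-last letter is 's' (welutesb → welutesben, gokusg → gokusgen, zukpiwesr → zukpiwesren) add -en.
The other pattern: stems whose second-to-last letter is 'w' delete the last vowel and add -ar.
So horasr → horasren.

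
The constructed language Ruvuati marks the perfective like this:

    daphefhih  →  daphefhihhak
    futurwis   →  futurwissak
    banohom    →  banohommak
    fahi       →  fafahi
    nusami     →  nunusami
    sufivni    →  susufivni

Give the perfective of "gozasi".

daphefhih and fahi both have last vowel 'i' yet inflect differently (daphefhihhak, fafahi), so the last vowel is not what conditions the rule; whether the stem ends in a vowel or a consonant is.
"gozasi" ends in a vowel. The stems ending in a vowel (fahi → fafahi, nusami → nunusami, sufivni → susufivni) repeat the first consonant+vowel as a prefix.
The other pattern: stems ending in a consonant double the final consonant and add -ak.
So gozasi → gogozasi.

gogozasi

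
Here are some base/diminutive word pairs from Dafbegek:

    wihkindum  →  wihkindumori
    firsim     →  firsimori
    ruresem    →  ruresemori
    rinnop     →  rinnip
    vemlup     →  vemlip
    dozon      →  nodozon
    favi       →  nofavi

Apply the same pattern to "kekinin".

wihkindum and vemlup both have last vowel 'u' yet inflect differently (wihkindumori, vemlip), so the last vowel is not what conditions the rule; the final letter is.
"kekinin" ends in -n. The one such stem in the data (dozon → nodozon) adds the prefix no-, so the same rule applies.
The other patterns: stems ending in -m add -ori; stems ending in -p change the last vowel to 'i'.
So kekinin → nokekinin.

nokekinin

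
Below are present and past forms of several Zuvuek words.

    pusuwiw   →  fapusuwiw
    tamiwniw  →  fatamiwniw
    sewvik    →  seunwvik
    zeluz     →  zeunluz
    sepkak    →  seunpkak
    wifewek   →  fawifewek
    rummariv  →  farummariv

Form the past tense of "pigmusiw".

wifewek and sewvik both end in -k yet inflect differently (fawifewek, seunwvik), so the final letter is not what conditions the rule; the number of vowels is.
"pigmusiw" has 3 vowels. The stems with 3 vowels (wifewek → fawifewek, tamiwniw → fatamiwniw, pusuwiw → fapusuwiw) add the prefix fa-.
The other pattern: stems with 2 vowels insert -un- after the first vowel.
So pigmusiw → fapigmusiw.

fapigmusiw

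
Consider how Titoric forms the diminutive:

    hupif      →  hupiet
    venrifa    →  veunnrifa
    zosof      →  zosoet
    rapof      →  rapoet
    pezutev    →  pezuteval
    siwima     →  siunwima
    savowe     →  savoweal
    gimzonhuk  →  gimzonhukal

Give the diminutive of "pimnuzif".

pimnuziet

siwima and savowe both begin with s- yet inflect differently (siunwima, savoweal), so the first letter is not what conditions the rule; the final letter is.
"pimnuzif" ends in -f. The stems ending in -f (zosof → zosoet, rapof → rapoet, hupif → hupiet) drop the final letter and add -et.
So pimnuzif → pimnuziet.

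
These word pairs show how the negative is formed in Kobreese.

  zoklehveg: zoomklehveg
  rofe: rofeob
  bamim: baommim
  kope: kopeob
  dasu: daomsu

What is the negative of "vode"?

vodeob

kope and zoklehveg both have last vowel 'e' yet inflect differently (kopeob, zoomklehveg), so the last vowel is not what conditions the rule; the final letter is.
"vode" ends in -e. The stems ending in -e (kope → kopeob, rofe → rofeob) add -ob.
So vode → vodeob.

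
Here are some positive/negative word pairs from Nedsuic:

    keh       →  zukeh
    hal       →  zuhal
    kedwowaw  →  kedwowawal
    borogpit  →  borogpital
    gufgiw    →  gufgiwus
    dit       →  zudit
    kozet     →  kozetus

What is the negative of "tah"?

zutah

dit and kozet both end in -t yet inflect differently (zudit, kozetus), so the final letter is not what conditions the rule; the number of vowels is.
"tah" has 1 vowel. The stems with 1 vowel (hal → zuhal, dit → zudit, keh → zukeh) add the prefix zu-.
The other patterns: stems with 2 vowels add -us; stems with 3 vowels add -al.
So tah → zutah.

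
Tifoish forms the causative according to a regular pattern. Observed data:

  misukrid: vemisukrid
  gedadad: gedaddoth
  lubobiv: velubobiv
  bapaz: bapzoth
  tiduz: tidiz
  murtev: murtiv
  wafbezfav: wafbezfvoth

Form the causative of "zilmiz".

vezilmiz

misukrid and gedadad both end in -d yet inflect differently (vemisukrid, gedaddoth), so the final letter is not what conditions the rule; the last vowel is.
"zilmiz" has last vowel 'i'. The stems whose last vowel is 'i' (misukrid → vemisukrid, lubobiv → velubobiv) add the prefix ve-.
So zilmiz → vezilmiz.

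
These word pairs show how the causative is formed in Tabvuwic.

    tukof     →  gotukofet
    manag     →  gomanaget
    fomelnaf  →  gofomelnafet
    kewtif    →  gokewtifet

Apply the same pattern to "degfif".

godegfifet

Every pair shown (tukof → gotukofet, manag → gomanaget, fomelnaf → gofomelnafet, …) follows the same rule: add go- … -et around the stem.
So degfif → godegfifet.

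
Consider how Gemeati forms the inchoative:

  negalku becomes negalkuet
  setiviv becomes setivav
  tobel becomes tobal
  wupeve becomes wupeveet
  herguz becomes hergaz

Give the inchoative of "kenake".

wupeve and tobel both have last vowel 'e' yet inflect differently (wupeveet, tobal), so the last vowel is not what conditions the rule; whether the stem ends in a vowel or a consonant is.
"kenake" ends in a vowel. The stems ending in a vowel (negalku → negalkuet, wupeve → wupeveet) add -et.
So kenake → kenakeet.

kenakeet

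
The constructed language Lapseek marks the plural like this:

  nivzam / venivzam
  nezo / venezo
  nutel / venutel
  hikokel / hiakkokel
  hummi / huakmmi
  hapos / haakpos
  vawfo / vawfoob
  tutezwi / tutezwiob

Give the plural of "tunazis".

nutel and hikokel both end in -l yet inflect differently (venutel, hiakkokel), so the final letter is not what conditions the rule; the first letter is.
"tunazis" begins with t-. The one such stem in the data (tutezwi → tutezwiob) adds -ob, so the same rule applies.
The other patterns: stems beginning with n- add the prefix ve-; stems beginning with h- insert -ak- after the first vowel.
So tunazis → tunazisob.

tunazisob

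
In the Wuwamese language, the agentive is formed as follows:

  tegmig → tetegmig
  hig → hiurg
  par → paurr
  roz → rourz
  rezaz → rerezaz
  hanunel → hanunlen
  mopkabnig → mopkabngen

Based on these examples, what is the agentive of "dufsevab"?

dufsevben

hig and tegmig both end in -g yet inflect differently (hiurg, tetegmig), so the final letter is not what conditions the rule; the number of vowels is.
"dufsevab" has 3 vowels. The stems with 3 vowels (mopkabnig → mopkabngen, hanunel → hanunlen) delete the last vowel and add -en.
So dufsevab → dufsevben.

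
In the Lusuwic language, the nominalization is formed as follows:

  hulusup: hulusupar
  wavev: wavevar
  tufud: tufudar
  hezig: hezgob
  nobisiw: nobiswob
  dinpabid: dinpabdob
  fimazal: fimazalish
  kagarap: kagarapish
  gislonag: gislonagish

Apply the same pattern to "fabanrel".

fabanrelar

tufud and dinpabid both end in -d yet inflect differently (tufudar, dinpabdob), so the final letter is not what conditions the rule; the last vowel is.
"fabanrel" has last vowel 'e'. The one such stem in the data (wavev → wavevar) adds -ar, so the same rule applies.
The other patterns: stems whose last vowel is 'i' delete the last vowel and add -ob; stems whose last vowel is 'a' add -ish.
So fabanrel → fabanrelar.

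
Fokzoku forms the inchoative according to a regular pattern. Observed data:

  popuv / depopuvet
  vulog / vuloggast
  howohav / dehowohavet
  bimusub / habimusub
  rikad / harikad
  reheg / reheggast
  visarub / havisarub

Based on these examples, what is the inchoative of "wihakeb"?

hawihakeb

popuv and visarub both have last vowel 'u' yet inflect differently (depopuvet, havisarub), so the last vowel is not what conditions the rule; the final letter is.
"wihakeb" ends in -b. The stems ending in -b (visarub → havisarub, bimusub → habimusub) add the prefix ha-.
The other patterns: stems ending in -v add de- … -et around the stem; stems ending in -g double the final consonant and add -ast.
So wihakeb → hawihakeb.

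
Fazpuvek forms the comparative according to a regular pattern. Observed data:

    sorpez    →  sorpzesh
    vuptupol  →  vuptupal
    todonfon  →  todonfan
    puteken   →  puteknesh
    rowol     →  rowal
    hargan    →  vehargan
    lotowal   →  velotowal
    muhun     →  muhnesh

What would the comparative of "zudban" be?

muhun and hargan both end in -n yet inflect differently (muhnesh, vehargan), so the final letter is not what conditions the rule; the last vowel is.
"zudban" has last vowel 'a'. The stems whose last vowel is 'a' (lotowal → velotowal, hargan → vehargan) add the prefix ve-.
The other patterns: stems whose last vowel is 'e' or 'u' delete the last vowel and add -esh; stems whose last vowel is 'o' change the last vowel to 'a'.
So zudban → vezudban.

vezudban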